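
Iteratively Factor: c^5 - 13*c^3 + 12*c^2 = (c + 4)*(c^4 - 4*c^3 + 3*c^2) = c*(c + 4)*(c^3 - 4*c^2 + 3*c) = c^2*(c + 4)*(c^2 - 4*c + 3) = c^2*(c - 3)*(c + 4)*(c - 1)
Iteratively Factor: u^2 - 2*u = (u)*(u - 2)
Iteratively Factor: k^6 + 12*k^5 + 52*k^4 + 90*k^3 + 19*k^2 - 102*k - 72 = (k + 2)*(k^5 + 10*k^4 + 32*k^3 + 26*k^2 - 33*k - 36) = (k + 1)*(k + 2)*(k^4 + 9*k^3 + 23*k^2 + 3*k - 36) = (k + 1)*(k + 2)*(k + 4)*(k^3 + 5*k^2 + 3*k - 9) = (k + 1)*(k + 2)*(k + 3)*(k + 4)*(k^2 + 2*k - 3) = (k + 1)*(k + 2)*(k + 3)^2*(k + 4)*(k - 1)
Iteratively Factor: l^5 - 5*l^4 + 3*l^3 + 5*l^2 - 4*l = (l + 1)*(l^4 - 6*l^3 + 9*l^2 - 4*l) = (l - 4)*(l + 1)*(l^3 - 2*l^2 + l) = (l - 4)*(l - 1)*(l + 1)*(l^2 - l) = (l - 4)*(l - 1)^2*(l + 1)*(l)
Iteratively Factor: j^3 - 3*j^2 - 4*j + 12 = (j - 3)*(j^2 - 4) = (j - 3)*(j + 2)*(j - 2)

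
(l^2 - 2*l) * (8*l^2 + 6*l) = 8*l^4 - 10*l^3 - 12*l^2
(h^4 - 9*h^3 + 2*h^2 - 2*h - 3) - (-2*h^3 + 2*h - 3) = h^4 - 7*h^3 + 2*h^2 - 4*h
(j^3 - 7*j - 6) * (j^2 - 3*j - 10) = j^5 - 3*j^4 - 17*j^3 + 15*j^2 + 88*j + 60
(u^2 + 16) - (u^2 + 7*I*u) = -7*I*u + 16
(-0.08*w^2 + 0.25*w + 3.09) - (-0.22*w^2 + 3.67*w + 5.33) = 0.14*w^2 - 3.42*w - 2.24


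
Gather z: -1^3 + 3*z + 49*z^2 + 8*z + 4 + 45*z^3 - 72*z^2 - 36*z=45*z^3 - 23*z^2 - 25*z + 3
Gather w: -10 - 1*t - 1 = -t - 11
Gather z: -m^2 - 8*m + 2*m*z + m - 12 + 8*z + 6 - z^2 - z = -m^2 - 7*m - z^2 + z*(2*m + 7) - 6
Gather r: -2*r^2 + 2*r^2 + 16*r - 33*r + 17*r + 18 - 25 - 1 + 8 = 0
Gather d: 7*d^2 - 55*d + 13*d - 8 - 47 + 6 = 7*d^2 - 42*d - 49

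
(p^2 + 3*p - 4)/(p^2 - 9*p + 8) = (p + 4)/(p - 8)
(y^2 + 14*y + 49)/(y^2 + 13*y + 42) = (y + 7)/(y + 6)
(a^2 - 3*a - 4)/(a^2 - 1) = (a - 4)/(a - 1)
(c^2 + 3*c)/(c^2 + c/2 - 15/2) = 2*c/(2*c - 5)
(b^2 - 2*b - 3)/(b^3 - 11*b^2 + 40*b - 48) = (b + 1)/(b^2 - 8*b + 16)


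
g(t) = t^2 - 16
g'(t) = 2*t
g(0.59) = -15.65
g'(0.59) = 1.18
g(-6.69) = 28.76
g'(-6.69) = -13.38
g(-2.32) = -10.62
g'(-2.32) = -4.64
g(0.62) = -15.62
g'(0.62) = 1.24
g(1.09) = -14.81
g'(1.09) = 2.18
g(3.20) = -5.76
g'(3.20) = 6.40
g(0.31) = -15.90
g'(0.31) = 0.62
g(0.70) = -15.51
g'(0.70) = 1.40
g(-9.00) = 65.00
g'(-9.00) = -18.00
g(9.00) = 65.00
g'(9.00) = 18.00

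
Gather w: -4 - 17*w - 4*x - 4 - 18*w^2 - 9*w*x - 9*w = -18*w^2 + w*(-9*x - 26) - 4*x - 8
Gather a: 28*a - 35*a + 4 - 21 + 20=3 - 7*a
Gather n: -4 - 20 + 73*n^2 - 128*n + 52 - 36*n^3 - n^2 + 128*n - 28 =-36*n^3 + 72*n^2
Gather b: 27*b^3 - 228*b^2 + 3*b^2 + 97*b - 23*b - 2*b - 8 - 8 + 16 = 27*b^3 - 225*b^2 + 72*b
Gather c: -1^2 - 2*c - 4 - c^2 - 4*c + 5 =-c^2 - 6*c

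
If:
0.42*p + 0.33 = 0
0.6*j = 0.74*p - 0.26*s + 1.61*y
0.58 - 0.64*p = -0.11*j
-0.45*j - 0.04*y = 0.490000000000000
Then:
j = -9.84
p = -0.79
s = 630.40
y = 98.50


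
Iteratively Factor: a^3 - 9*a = (a + 3)*(a^2 - 3*a) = a*(a + 3)*(a - 3)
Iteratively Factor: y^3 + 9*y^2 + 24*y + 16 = (y + 1)*(y^2 + 8*y + 16) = (y + 1)*(y + 4)*(y + 4)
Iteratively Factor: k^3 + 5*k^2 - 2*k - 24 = (k + 3)*(k^2 + 2*k - 8) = (k - 2)*(k + 3)*(k + 4)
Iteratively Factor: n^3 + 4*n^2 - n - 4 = (n - 1)*(n^2 + 5*n + 4) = (n - 1)*(n + 4)*(n + 1)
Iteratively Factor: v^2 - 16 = (v + 4)*(v - 4)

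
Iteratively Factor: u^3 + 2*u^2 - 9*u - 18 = (u + 3)*(u^2 - u - 6) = (u - 3)*(u + 3)*(u + 2)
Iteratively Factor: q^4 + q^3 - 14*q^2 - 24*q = (q + 3)*(q^3 - 2*q^2 - 8*q) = (q + 2)*(q + 3)*(q^2 - 4*q) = (q - 4)*(q + 2)*(q + 3)*(q)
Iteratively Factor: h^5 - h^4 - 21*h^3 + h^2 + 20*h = (h)*(h^4 - h^3 - 21*h^2 + h + 20) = h*(h - 1)*(h^3 - 21*h - 20) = h*(h - 1)*(h + 4)*(h^2 - 4*h - 5) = h*(h - 5)*(h - 1)*(h + 4)*(h + 1)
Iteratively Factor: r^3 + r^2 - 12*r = (r)*(r^2 + r - 12) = r*(r + 4)*(r - 3)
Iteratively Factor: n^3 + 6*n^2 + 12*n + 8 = (n + 2)*(n^2 + 4*n + 4) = (n + 2)^2*(n + 2)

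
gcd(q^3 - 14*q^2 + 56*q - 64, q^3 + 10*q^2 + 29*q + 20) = 1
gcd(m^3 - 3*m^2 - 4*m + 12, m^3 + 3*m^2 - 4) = m + 2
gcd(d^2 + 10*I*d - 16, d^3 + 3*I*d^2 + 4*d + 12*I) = d + 2*I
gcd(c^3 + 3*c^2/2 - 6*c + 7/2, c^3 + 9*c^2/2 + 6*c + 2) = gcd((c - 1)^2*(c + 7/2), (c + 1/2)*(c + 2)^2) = 1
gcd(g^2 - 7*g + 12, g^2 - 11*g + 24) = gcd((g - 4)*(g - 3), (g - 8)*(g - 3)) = g - 3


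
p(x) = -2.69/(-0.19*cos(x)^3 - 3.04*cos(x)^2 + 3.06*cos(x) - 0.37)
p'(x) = -2.69*(-0.57*sin(x)*cos(x)^2 - 6.08*sin(x)*cos(x) + 3.06*sin(x))/(-0.19*cos(x)^3 - 3.04*cos(x)^2 + 3.06*cos(x) - 0.37)^2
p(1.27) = -10.16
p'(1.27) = -44.28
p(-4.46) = 2.04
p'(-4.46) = -6.78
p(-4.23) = 1.11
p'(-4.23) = -2.33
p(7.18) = -8.69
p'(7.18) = 20.99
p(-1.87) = 1.76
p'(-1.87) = 5.27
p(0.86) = -9.62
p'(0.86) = 29.97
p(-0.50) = 17.44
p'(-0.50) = -147.10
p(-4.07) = 0.83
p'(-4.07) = -1.32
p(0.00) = 4.98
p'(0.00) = 0.00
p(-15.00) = 0.62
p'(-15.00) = 0.67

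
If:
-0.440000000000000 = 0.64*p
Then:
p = -0.69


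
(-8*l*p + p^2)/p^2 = (-8*l + p)/p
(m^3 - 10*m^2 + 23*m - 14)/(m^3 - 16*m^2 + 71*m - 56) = (m - 2)/(m - 8)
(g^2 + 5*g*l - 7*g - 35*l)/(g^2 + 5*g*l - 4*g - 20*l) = (g - 7)/(g - 4)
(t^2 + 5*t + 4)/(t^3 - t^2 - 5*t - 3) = (t + 4)/(t^2 - 2*t - 3)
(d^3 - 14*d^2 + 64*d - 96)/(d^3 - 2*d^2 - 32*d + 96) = (d - 6)/(d + 6)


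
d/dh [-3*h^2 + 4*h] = 4 - 6*h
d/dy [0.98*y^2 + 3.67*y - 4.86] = 1.96*y + 3.67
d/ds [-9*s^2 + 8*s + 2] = 8 - 18*s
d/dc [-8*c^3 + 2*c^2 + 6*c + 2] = -24*c^2 + 4*c + 6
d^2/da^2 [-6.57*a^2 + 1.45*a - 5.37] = -13.1400000000000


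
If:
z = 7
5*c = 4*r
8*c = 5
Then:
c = 5/8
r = 25/32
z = 7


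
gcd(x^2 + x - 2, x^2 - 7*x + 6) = x - 1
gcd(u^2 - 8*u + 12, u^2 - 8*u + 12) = u^2 - 8*u + 12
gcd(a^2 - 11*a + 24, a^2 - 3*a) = a - 3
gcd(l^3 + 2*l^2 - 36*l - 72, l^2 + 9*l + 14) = l + 2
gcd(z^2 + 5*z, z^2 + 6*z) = z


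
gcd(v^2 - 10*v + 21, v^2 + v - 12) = v - 3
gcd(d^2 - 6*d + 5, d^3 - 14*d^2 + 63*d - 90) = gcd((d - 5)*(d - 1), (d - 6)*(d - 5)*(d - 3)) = d - 5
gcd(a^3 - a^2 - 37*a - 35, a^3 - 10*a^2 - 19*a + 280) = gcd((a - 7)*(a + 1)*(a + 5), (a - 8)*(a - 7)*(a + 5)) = a^2 - 2*a - 35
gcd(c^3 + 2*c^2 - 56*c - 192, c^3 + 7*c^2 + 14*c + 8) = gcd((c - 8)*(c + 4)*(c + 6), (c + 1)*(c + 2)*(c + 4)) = c + 4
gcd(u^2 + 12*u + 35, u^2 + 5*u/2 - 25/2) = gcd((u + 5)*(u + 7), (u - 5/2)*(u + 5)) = u + 5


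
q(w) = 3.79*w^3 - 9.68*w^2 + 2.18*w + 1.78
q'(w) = 11.37*w^2 - 19.36*w + 2.18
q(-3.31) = -248.93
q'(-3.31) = 190.83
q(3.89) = 86.88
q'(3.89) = 98.92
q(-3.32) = -250.85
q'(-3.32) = 191.78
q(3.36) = 43.59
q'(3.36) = 65.49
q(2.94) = 20.83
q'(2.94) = 43.54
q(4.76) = 201.58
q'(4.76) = 167.64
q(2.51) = 6.20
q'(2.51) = 25.22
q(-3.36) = -258.59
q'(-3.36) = 195.59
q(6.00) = 485.02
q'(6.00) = 295.34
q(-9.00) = -3564.83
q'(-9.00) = 1097.39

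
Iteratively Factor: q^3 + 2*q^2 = (q)*(q^2 + 2*q) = q*(q + 2)*(q)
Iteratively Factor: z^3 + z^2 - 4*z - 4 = (z + 1)*(z^2 - 4) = (z + 1)*(z + 2)*(z - 2)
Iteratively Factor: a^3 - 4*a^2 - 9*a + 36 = (a - 4)*(a^2 - 9) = (a - 4)*(a - 3)*(a + 3)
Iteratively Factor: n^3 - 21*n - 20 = (n + 4)*(n^2 - 4*n - 5) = (n - 5)*(n + 4)*(n + 1)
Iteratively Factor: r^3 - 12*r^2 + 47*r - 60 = (r - 3)*(r^2 - 9*r + 20) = (r - 5)*(r - 3)*(r - 4)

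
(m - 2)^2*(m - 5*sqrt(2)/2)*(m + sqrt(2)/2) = m^4 - 4*m^3 - 2*sqrt(2)*m^3 + 3*m^2/2 + 8*sqrt(2)*m^2 - 8*sqrt(2)*m + 10*m - 10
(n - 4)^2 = n^2 - 8*n + 16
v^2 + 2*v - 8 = (v - 2)*(v + 4)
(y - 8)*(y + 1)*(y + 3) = y^3 - 4*y^2 - 29*y - 24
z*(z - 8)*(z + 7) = z^3 - z^2 - 56*z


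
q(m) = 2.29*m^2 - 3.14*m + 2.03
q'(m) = 4.58*m - 3.14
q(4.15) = 28.44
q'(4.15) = 15.87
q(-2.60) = 25.67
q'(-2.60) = -15.05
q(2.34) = 7.22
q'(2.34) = 7.58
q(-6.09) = 106.08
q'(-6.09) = -31.03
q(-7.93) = 170.94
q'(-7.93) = -39.46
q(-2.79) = 28.62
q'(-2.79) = -15.92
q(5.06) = 44.77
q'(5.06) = 20.03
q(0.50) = 1.03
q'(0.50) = -0.85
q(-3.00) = 32.06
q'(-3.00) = -16.88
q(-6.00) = 103.31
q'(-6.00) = -30.62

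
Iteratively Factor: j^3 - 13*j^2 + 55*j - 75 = (j - 5)*(j^2 - 8*j + 15) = (j - 5)^2*(j - 3)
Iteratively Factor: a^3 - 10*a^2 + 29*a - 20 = (a - 4)*(a^2 - 6*a + 5) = (a - 5)*(a - 4)*(a - 1)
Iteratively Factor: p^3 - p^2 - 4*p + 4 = (p + 2)*(p^2 - 3*p + 2) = (p - 1)*(p + 2)*(p - 2)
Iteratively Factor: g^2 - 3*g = (g)*(g - 3)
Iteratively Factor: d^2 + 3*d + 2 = (d + 1)*(d + 2)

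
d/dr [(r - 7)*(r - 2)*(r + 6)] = 3*r^2 - 6*r - 40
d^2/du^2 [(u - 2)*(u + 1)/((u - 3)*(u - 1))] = 2*(3*u^3 - 15*u^2 + 33*u - 29)/(u^6 - 12*u^5 + 57*u^4 - 136*u^3 + 171*u^2 - 108*u + 27)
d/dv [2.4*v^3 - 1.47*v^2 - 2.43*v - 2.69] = 7.2*v^2 - 2.94*v - 2.43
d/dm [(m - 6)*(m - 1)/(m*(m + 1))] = 2*(4*m^2 - 6*m - 3)/(m^2*(m^2 + 2*m + 1))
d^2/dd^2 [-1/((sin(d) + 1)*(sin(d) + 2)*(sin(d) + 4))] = (9*sin(d)^5 + 68*sin(d)^4 + 144*sin(d)^3 - 34*sin(d)^2 - 372*sin(d) - 280)/((sin(d) + 1)^2*(sin(d) + 2)^3*(sin(d) + 4)^3)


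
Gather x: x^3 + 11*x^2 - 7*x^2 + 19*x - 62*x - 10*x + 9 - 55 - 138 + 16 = x^3 + 4*x^2 - 53*x - 168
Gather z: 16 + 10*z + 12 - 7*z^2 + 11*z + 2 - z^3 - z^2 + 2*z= -z^3 - 8*z^2 + 23*z + 30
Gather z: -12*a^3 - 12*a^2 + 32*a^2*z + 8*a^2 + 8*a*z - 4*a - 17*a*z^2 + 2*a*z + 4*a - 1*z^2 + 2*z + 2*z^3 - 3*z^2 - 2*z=-12*a^3 - 4*a^2 + 2*z^3 + z^2*(-17*a - 4) + z*(32*a^2 + 10*a)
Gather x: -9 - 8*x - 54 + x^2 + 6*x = x^2 - 2*x - 63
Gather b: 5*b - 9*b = -4*b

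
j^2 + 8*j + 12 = (j + 2)*(j + 6)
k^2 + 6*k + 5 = (k + 1)*(k + 5)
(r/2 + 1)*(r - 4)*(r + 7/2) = r^3/2 + 3*r^2/4 - 15*r/2 - 14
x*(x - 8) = x^2 - 8*x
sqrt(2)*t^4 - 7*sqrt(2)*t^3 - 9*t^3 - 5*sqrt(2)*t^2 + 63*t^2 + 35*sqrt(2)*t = t*(t - 7)*(t - 5*sqrt(2))*(sqrt(2)*t + 1)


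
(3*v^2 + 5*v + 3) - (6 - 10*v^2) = 13*v^2 + 5*v - 3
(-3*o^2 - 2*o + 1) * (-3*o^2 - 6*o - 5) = 9*o^4 + 24*o^3 + 24*o^2 + 4*o - 5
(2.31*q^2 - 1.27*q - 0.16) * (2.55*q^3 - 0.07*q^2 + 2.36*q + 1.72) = 5.8905*q^5 - 3.4002*q^4 + 5.1325*q^3 + 0.9872*q^2 - 2.562*q - 0.2752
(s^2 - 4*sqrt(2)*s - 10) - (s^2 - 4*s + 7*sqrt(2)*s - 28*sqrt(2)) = -11*sqrt(2)*s + 4*s - 10 + 28*sqrt(2)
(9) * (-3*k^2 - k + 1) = -27*k^2 - 9*k + 9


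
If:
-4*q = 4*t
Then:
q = -t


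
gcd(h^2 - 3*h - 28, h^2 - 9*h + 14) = h - 7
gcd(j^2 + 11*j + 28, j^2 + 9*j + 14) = j + 7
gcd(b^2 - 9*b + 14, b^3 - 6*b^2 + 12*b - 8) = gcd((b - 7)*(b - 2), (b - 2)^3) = b - 2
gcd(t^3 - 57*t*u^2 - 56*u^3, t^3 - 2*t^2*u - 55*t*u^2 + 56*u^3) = t^2 - t*u - 56*u^2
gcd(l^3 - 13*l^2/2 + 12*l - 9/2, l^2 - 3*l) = l - 3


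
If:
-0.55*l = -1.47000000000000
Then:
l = 2.67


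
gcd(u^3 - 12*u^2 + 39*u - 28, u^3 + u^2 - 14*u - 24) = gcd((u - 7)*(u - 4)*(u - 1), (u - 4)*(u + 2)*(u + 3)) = u - 4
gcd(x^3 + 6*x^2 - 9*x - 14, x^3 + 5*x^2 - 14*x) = x^2 + 5*x - 14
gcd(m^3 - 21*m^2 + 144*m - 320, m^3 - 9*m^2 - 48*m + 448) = m^2 - 16*m + 64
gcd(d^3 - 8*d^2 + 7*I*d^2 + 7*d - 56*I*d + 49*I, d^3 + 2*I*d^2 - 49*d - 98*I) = d - 7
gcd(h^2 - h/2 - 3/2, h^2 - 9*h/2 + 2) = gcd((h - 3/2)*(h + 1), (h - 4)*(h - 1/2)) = 1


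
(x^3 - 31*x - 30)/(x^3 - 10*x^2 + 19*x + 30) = (x + 5)/(x - 5)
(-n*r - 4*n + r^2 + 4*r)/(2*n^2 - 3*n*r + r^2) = (r + 4)/(-2*n + r)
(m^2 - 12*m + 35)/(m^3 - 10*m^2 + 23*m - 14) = (m - 5)/(m^2 - 3*m + 2)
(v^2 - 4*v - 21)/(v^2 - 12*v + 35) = (v + 3)/(v - 5)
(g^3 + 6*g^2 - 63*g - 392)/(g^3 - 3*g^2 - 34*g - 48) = (g^2 + 14*g + 49)/(g^2 + 5*g + 6)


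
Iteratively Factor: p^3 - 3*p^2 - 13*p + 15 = (p - 1)*(p^2 - 2*p - 15) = (p - 5)*(p - 1)*(p + 3)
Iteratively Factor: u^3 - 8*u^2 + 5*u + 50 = (u - 5)*(u^2 - 3*u - 10) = (u - 5)*(u + 2)*(u - 5)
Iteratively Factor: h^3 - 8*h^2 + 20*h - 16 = (h - 2)*(h^2 - 6*h + 8) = (h - 4)*(h - 2)*(h - 2)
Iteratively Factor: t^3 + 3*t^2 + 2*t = (t + 1)*(t^2 + 2*t) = t*(t + 1)*(t + 2)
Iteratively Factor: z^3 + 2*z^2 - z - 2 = (z + 1)*(z^2 + z - 2) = (z - 1)*(z + 1)*(z + 2)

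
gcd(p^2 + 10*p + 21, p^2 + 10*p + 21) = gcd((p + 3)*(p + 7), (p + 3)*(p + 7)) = p^2 + 10*p + 21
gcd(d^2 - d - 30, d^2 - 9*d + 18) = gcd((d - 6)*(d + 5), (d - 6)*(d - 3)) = d - 6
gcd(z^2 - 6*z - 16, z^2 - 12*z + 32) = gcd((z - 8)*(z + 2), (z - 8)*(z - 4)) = z - 8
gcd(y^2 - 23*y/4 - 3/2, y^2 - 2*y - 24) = y - 6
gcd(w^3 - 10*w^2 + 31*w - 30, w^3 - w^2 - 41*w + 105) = w^2 - 8*w + 15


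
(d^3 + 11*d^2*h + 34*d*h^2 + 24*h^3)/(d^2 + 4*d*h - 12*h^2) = (d^2 + 5*d*h + 4*h^2)/(d - 2*h)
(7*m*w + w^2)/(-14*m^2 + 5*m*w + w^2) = w/(-2*m + w)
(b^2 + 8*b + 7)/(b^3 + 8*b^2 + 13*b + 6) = (b + 7)/(b^2 + 7*b + 6)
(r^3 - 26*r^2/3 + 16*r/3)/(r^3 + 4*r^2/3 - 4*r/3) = (r - 8)/(r + 2)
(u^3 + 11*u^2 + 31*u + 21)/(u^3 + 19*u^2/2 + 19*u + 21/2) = 2*(u + 3)/(2*u + 3)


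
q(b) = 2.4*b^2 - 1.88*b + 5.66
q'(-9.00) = -45.08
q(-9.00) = 216.98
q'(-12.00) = -59.48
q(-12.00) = 373.82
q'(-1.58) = -9.46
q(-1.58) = 14.62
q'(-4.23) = -22.18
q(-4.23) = 56.56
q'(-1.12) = -7.26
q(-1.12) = 10.78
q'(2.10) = 8.20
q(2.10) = 12.30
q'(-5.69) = -29.19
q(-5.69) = 94.06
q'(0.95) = 2.68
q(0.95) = 6.04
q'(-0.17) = -2.70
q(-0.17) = 6.05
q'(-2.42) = -13.50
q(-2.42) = 24.26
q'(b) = 4.8*b - 1.88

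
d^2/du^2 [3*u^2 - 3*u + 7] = 6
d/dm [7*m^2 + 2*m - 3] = 14*m + 2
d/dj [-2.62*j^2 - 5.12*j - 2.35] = -5.24*j - 5.12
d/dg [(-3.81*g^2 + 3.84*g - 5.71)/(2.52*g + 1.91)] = (-9.6012*g^2 - 14.5542*g + 21.7236)/(6.3504*g^2 + 9.6264*g + 3.6481)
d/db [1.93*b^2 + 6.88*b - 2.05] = 3.86*b + 6.88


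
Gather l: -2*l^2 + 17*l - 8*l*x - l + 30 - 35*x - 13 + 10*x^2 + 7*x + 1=-2*l^2 + l*(16 - 8*x) + 10*x^2 - 28*x + 18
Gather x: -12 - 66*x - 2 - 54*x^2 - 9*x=-54*x^2 - 75*x - 14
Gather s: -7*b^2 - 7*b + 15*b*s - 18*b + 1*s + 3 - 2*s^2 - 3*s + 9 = -7*b^2 - 25*b - 2*s^2 + s*(15*b - 2) + 12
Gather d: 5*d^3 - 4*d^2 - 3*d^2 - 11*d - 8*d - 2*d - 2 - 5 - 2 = 5*d^3 - 7*d^2 - 21*d - 9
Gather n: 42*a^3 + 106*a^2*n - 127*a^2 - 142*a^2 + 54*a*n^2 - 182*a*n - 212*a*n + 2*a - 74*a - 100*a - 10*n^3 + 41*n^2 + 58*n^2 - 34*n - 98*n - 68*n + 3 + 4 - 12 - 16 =42*a^3 - 269*a^2 - 172*a - 10*n^3 + n^2*(54*a + 99) + n*(106*a^2 - 394*a - 200) - 21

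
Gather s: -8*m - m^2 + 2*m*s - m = -m^2 + 2*m*s - 9*m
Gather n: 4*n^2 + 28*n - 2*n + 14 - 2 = 4*n^2 + 26*n + 12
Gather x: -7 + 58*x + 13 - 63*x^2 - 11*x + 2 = -63*x^2 + 47*x + 8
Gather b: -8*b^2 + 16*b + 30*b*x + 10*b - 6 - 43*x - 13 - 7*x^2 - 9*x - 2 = -8*b^2 + b*(30*x + 26) - 7*x^2 - 52*x - 21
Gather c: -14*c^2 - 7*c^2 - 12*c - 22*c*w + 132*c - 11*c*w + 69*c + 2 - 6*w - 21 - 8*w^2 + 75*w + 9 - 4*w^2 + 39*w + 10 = -21*c^2 + c*(189 - 33*w) - 12*w^2 + 108*w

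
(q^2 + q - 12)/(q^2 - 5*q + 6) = (q + 4)/(q - 2)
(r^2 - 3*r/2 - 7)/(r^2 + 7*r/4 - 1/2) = 2*(2*r - 7)/(4*r - 1)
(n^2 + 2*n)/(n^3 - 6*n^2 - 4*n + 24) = n/(n^2 - 8*n + 12)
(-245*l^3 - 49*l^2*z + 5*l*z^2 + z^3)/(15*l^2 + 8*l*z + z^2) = (-49*l^2 + z^2)/(3*l + z)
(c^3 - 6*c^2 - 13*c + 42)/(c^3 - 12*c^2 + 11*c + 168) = (c - 2)/(c - 8)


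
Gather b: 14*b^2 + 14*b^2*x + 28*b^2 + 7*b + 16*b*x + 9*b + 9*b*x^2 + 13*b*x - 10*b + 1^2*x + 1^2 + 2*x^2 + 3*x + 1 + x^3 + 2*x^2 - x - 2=b^2*(14*x + 42) + b*(9*x^2 + 29*x + 6) + x^3 + 4*x^2 + 3*x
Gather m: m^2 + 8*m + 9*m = m^2 + 17*m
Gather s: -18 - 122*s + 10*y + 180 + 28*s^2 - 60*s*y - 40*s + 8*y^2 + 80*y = 28*s^2 + s*(-60*y - 162) + 8*y^2 + 90*y + 162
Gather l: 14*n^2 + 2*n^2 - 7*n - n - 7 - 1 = 16*n^2 - 8*n - 8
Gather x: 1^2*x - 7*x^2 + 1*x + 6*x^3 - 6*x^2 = 6*x^3 - 13*x^2 + 2*x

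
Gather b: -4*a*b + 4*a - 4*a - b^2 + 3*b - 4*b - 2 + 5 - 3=-b^2 + b*(-4*a - 1)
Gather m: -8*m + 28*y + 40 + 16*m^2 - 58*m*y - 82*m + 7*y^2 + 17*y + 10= 16*m^2 + m*(-58*y - 90) + 7*y^2 + 45*y + 50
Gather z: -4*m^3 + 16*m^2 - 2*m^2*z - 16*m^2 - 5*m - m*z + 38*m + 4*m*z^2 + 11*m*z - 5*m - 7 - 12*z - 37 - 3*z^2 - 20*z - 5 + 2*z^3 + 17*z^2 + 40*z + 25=-4*m^3 + 28*m + 2*z^3 + z^2*(4*m + 14) + z*(-2*m^2 + 10*m + 8) - 24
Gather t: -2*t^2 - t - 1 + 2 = -2*t^2 - t + 1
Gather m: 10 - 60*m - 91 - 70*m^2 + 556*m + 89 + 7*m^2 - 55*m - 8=-63*m^2 + 441*m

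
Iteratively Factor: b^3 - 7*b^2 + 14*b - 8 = (b - 1)*(b^2 - 6*b + 8) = (b - 4)*(b - 1)*(b - 2)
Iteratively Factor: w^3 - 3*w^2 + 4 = (w - 2)*(w^2 - w - 2) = (w - 2)*(w + 1)*(w - 2)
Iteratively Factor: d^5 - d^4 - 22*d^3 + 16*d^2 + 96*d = (d + 2)*(d^4 - 3*d^3 - 16*d^2 + 48*d) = (d - 4)*(d + 2)*(d^3 + d^2 - 12*d) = (d - 4)*(d + 2)*(d + 4)*(d^2 - 3*d) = (d - 4)*(d - 3)*(d + 2)*(d + 4)*(d)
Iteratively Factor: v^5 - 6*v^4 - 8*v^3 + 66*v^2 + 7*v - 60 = (v - 5)*(v^4 - v^3 - 13*v^2 + v + 12) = (v - 5)*(v - 1)*(v^3 - 13*v - 12) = (v - 5)*(v - 1)*(v + 1)*(v^2 - v - 12) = (v - 5)*(v - 4)*(v - 1)*(v + 1)*(v + 3)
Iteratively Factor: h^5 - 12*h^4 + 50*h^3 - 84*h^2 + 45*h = (h)*(h^4 - 12*h^3 + 50*h^2 - 84*h + 45) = h*(h - 5)*(h^3 - 7*h^2 + 15*h - 9) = h*(h - 5)*(h - 1)*(h^2 - 6*h + 9) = h*(h - 5)*(h - 3)*(h - 1)*(h - 3)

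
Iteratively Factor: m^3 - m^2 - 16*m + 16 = (m - 4)*(m^2 + 3*m - 4) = (m - 4)*(m + 4)*(m - 1)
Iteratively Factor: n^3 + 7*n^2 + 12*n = (n + 4)*(n^2 + 3*n) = n*(n + 4)*(n + 3)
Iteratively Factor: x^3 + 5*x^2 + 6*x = (x + 2)*(x^2 + 3*x) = (x + 2)*(x + 3)*(x)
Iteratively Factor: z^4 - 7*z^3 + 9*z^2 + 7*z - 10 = (z + 1)*(z^3 - 8*z^2 + 17*z - 10) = (z - 2)*(z + 1)*(z^2 - 6*z + 5) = (z - 5)*(z - 2)*(z + 1)*(z - 1)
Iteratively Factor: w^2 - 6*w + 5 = (w - 1)*(w - 5)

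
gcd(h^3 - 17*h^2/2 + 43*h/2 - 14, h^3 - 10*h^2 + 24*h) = h - 4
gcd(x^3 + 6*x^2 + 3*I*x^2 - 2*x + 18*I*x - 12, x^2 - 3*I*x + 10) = x + 2*I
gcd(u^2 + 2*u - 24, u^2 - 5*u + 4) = u - 4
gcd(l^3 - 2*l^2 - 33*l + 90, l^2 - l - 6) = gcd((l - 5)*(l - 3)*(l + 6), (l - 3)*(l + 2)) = l - 3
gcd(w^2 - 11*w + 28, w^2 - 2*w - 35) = w - 7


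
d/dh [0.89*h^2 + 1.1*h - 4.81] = 1.78*h + 1.1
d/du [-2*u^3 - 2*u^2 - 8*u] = -6*u^2 - 4*u - 8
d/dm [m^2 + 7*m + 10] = 2*m + 7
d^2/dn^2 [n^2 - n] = 2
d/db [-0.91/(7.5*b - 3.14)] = 6.825/(7.5*b - 3.14)^2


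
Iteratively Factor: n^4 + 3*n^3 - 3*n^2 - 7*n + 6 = (n - 1)*(n^3 + 4*n^2 + n - 6) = (n - 1)*(n + 2)*(n^2 + 2*n - 3) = (n - 1)*(n + 2)*(n + 3)*(n - 1)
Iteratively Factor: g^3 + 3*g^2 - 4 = (g - 1)*(g^2 + 4*g + 4) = (g - 1)*(g + 2)*(g + 2)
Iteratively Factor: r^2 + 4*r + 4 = (r + 2)*(r + 2)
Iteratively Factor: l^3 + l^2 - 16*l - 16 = (l - 4)*(l^2 + 5*l + 4) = (l - 4)*(l + 4)*(l + 1)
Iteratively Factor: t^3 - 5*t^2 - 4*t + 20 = (t - 5)*(t^2 - 4) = (t - 5)*(t - 2)*(t + 2)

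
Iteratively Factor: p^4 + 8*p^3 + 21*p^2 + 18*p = (p)*(p^3 + 8*p^2 + 21*p + 18) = p*(p + 3)*(p^2 + 5*p + 6) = p*(p + 3)^2*(p + 2)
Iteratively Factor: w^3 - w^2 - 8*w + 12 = (w - 2)*(w^2 + w - 6) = (w - 2)^2*(w + 3)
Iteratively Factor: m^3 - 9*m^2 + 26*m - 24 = (m - 2)*(m^2 - 7*m + 12) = (m - 4)*(m - 2)*(m - 3)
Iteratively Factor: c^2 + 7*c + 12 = (c + 3)*(c + 4)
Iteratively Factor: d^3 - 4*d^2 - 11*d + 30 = (d - 2)*(d^2 - 2*d - 15) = (d - 2)*(d + 3)*(d - 5)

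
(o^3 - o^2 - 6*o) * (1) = o^3 - o^2 - 6*o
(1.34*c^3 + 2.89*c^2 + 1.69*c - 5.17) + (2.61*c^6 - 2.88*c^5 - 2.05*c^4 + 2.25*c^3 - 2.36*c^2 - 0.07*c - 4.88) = 2.61*c^6 - 2.88*c^5 - 2.05*c^4 + 3.59*c^3 + 0.53*c^2 + 1.62*c - 10.05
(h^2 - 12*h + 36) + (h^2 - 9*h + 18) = 2*h^2 - 21*h + 54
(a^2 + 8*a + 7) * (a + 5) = a^3 + 13*a^2 + 47*a + 35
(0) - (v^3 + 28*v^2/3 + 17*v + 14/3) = -v^3 - 28*v^2/3 - 17*v - 14/3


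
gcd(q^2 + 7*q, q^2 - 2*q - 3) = 1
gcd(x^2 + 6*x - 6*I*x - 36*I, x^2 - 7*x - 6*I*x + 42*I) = x - 6*I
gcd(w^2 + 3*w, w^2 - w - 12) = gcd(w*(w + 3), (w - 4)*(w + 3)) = w + 3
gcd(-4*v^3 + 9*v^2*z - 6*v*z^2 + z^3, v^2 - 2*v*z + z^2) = v^2 - 2*v*z + z^2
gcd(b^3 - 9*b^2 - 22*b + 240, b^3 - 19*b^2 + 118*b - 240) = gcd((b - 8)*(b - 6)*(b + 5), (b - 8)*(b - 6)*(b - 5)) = b^2 - 14*b + 48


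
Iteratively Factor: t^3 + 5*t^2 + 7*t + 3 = (t + 1)*(t^2 + 4*t + 3) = (t + 1)^2*(t + 3)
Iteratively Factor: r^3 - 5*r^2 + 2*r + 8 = (r - 4)*(r^2 - r - 2) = (r - 4)*(r - 2)*(r + 1)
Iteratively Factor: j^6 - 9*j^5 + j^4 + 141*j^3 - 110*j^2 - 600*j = (j + 3)*(j^5 - 12*j^4 + 37*j^3 + 30*j^2 - 200*j) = (j - 5)*(j + 3)*(j^4 - 7*j^3 + 2*j^2 + 40*j) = (j - 5)^2*(j + 3)*(j^3 - 2*j^2 - 8*j) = (j - 5)^2*(j - 4)*(j + 3)*(j^2 + 2*j) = (j - 5)^2*(j - 4)*(j + 2)*(j + 3)*(j)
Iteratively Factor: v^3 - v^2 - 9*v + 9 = (v + 3)*(v^2 - 4*v + 3) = (v - 1)*(v + 3)*(v - 3)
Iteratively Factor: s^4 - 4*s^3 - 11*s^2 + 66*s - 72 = (s - 3)*(s^3 - s^2 - 14*s + 24) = (s - 3)*(s + 4)*(s^2 - 5*s + 6) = (s - 3)^2*(s + 4)*(s - 2)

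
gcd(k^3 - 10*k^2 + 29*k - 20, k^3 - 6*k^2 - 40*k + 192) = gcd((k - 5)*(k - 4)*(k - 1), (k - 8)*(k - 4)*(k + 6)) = k - 4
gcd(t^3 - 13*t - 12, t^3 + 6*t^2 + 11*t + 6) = t^2 + 4*t + 3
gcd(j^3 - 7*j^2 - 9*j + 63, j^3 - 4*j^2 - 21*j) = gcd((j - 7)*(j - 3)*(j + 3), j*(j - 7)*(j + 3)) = j^2 - 4*j - 21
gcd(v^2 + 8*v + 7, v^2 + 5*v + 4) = v + 1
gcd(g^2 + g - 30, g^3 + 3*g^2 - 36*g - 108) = g + 6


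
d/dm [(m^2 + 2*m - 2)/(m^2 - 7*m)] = (-9*m^2 + 4*m - 14)/(m^2*(m^2 - 14*m + 49))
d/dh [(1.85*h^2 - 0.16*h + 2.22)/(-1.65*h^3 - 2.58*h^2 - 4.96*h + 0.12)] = (3.0525*h^4 - 0.528*h^3 + 1.4002*h^2 + 11.8992*h + 10.992)/(2.7225*h^6 + 8.514*h^5 + 23.0244*h^4 + 25.1976*h^3 + 23.9824*h^2 - 1.1904*h + 0.0144)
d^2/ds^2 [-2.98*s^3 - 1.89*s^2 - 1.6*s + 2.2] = -17.88*s - 3.78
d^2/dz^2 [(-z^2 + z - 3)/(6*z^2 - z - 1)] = 2*(30*z^3 - 342*z^2 + 72*z - 23)/(216*z^6 - 108*z^5 - 90*z^4 + 35*z^3 + 15*z^2 - 3*z - 1)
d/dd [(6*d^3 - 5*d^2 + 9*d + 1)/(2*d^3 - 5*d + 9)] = (10*d^4 - 96*d^3 + 181*d^2 - 90*d + 86)/(4*d^6 - 20*d^4 + 36*d^3 + 25*d^2 - 90*d + 81)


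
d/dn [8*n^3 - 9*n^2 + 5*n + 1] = 24*n^2 - 18*n + 5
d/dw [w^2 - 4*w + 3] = 2*w - 4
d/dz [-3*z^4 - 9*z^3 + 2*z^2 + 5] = z*(-12*z^2 - 27*z + 4)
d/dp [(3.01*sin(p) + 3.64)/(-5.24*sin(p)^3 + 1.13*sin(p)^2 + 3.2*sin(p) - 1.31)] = (31.5448*sin(p)^3 + 53.8195*sin(p)^2 - 8.2264*sin(p) - 15.5911)*cos(p)/(27.4576*sin(p)^6 - 11.8424*sin(p)^5 - 32.2591*sin(p)^4 + 20.9608*sin(p)^3 + 7.2794*sin(p)^2 - 8.384*sin(p) + 1.7161)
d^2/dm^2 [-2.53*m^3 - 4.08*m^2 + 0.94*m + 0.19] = -15.18*m - 8.16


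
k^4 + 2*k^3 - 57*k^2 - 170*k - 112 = (k - 8)*(k + 1)*(k + 2)*(k + 7)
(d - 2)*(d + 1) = d^2 - d - 2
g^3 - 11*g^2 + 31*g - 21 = (g - 7)*(g - 3)*(g - 1)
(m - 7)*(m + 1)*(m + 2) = m^3 - 4*m^2 - 19*m - 14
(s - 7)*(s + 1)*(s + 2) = s^3 - 4*s^2 - 19*s - 14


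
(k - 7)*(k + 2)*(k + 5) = k^3 - 39*k - 70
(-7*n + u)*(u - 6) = -7*n*u + 42*n + u^2 - 6*u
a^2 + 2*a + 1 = (a + 1)^2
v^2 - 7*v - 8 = (v - 8)*(v + 1)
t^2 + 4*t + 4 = (t + 2)^2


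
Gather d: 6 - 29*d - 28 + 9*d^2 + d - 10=9*d^2 - 28*d - 32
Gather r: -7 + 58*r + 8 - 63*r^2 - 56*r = -63*r^2 + 2*r + 1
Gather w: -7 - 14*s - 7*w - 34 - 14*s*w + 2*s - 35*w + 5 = -12*s + w*(-14*s - 42) - 36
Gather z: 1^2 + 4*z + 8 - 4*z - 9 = 0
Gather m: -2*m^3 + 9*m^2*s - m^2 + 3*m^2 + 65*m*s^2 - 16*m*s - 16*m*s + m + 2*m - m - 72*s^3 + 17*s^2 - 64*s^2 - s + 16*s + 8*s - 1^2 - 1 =-2*m^3 + m^2*(9*s + 2) + m*(65*s^2 - 32*s + 2) - 72*s^3 - 47*s^2 + 23*s - 2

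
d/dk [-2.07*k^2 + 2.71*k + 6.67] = 2.71 - 4.14*k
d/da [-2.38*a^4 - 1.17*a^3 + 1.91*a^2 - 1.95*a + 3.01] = -9.52*a^3 - 3.51*a^2 + 3.82*a - 1.95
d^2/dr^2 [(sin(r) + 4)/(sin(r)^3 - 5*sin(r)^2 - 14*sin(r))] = (-4*sin(r)^4 - 21*sin(r)^3 + 145*sin(r)^2 - 200*sin(r) - 1082 - 520/sin(r) + 1680/sin(r)^2 + 1568/sin(r)^3)/((sin(r) - 7)^3*(sin(r) + 2)^3)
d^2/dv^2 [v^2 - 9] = 2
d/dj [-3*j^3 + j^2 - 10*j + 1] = -9*j^2 + 2*j - 10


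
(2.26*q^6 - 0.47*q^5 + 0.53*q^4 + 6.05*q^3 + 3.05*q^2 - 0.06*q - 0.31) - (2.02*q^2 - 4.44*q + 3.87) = 2.26*q^6 - 0.47*q^5 + 0.53*q^4 + 6.05*q^3 + 1.03*q^2 + 4.38*q - 4.18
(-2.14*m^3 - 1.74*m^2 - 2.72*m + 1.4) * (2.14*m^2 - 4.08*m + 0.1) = -4.5796*m^5 + 5.0076*m^4 + 1.0644*m^3 + 13.9196*m^2 - 5.984*m + 0.14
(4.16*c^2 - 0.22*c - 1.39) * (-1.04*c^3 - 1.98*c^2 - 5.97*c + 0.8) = -4.3264*c^5 - 8.008*c^4 - 22.954*c^3 + 7.3936*c^2 + 8.1223*c - 1.112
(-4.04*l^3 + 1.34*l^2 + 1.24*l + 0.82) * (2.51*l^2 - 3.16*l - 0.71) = -10.1404*l^5 + 16.1298*l^4 + 1.7464*l^3 - 2.8116*l^2 - 3.4716*l - 0.5822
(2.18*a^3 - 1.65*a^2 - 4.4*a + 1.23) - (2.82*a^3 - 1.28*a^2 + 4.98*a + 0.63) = -0.64*a^3 - 0.37*a^2 - 9.38*a + 0.6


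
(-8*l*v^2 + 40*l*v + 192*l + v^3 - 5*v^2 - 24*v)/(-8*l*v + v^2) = v - 5 - 24/v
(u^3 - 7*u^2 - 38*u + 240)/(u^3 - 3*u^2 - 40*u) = (u^2 + u - 30)/(u*(u + 5))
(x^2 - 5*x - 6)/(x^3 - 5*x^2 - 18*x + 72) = (x + 1)/(x^2 + x - 12)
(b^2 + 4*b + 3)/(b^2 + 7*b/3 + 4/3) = 3*(b + 3)/(3*b + 4)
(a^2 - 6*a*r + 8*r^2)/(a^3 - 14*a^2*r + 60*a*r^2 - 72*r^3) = (a - 4*r)/(a^2 - 12*a*r + 36*r^2)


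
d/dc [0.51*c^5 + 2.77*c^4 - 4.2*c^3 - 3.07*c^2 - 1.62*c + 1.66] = 2.55*c^4 + 11.08*c^3 - 12.6*c^2 - 6.14*c - 1.62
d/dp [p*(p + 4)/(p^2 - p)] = -5/(p^2 - 2*p + 1)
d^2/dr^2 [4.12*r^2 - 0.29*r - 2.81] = 8.24000000000000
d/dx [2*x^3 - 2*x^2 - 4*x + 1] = 6*x^2 - 4*x - 4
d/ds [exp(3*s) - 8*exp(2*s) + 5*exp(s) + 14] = (3*exp(2*s) - 16*exp(s) + 5)*exp(s)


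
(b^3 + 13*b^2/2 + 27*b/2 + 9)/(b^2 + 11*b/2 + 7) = (2*b^2 + 9*b + 9)/(2*b + 7)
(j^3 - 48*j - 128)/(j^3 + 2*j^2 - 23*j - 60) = (j^2 - 4*j - 32)/(j^2 - 2*j - 15)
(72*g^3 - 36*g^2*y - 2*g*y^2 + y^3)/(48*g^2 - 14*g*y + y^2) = (-12*g^2 + 4*g*y + y^2)/(-8*g + y)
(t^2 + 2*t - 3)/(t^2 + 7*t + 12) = (t - 1)/(t + 4)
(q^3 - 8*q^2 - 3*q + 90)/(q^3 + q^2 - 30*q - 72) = (q - 5)/(q + 4)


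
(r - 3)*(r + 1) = r^2 - 2*r - 3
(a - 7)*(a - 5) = a^2 - 12*a + 35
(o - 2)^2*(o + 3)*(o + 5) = o^4 + 4*o^3 - 13*o^2 - 28*o + 60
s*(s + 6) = s^2 + 6*s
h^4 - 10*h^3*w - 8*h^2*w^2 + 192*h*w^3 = h*(h - 8*w)*(h - 6*w)*(h + 4*w)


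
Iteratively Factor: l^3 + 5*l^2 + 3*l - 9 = (l + 3)*(l^2 + 2*l - 3) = (l - 1)*(l + 3)*(l + 3)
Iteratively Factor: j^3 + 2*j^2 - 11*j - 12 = (j - 3)*(j^2 + 5*j + 4) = (j - 3)*(j + 1)*(j + 4)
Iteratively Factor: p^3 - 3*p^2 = (p)*(p^2 - 3*p) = p^2*(p - 3)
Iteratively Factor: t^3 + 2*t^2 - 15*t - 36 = (t + 3)*(t^2 - t - 12) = (t - 4)*(t + 3)*(t + 3)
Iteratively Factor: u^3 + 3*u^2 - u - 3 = (u + 3)*(u^2 - 1) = (u - 1)*(u + 3)*(u + 1)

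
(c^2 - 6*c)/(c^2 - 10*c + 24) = c/(c - 4)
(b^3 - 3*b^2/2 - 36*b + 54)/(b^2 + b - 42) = (b^2 + 9*b/2 - 9)/(b + 7)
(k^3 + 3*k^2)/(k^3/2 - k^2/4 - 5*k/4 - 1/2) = 4*k^2*(k + 3)/(2*k^3 - k^2 - 5*k - 2)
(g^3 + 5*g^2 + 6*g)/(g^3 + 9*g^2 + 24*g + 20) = g*(g + 3)/(g^2 + 7*g + 10)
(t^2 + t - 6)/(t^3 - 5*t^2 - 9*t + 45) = (t - 2)/(t^2 - 8*t + 15)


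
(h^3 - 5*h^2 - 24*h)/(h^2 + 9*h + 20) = h*(h^2 - 5*h - 24)/(h^2 + 9*h + 20)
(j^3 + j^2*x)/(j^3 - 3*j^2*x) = (j + x)/(j - 3*x)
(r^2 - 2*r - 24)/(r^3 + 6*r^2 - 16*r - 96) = (r - 6)/(r^2 + 2*r - 24)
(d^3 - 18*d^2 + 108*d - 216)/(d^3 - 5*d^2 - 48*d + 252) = (d - 6)/(d + 7)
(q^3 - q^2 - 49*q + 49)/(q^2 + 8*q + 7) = (q^2 - 8*q + 7)/(q + 1)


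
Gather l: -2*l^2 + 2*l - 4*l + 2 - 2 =-2*l^2 - 2*l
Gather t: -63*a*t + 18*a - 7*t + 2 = 18*a + t*(-63*a - 7) + 2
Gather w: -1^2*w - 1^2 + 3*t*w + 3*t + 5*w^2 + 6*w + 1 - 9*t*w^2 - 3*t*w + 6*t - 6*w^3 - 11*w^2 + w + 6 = 9*t - 6*w^3 + w^2*(-9*t - 6) + 6*w + 6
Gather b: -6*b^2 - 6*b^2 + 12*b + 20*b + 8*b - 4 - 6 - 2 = -12*b^2 + 40*b - 12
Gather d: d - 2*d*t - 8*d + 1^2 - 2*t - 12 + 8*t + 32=d*(-2*t - 7) + 6*t + 21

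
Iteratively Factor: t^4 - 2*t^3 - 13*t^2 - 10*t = (t)*(t^3 - 2*t^2 - 13*t - 10) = t*(t + 2)*(t^2 - 4*t - 5) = t*(t + 1)*(t + 2)*(t - 5)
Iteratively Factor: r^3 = (r)*(r^2) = r^2*(r)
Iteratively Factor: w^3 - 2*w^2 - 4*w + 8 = (w - 2)*(w^2 - 4) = (w - 2)*(w + 2)*(w - 2)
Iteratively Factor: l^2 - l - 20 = (l + 4)*(l - 5)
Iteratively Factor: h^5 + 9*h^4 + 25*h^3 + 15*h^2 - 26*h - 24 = (h + 3)*(h^4 + 6*h^3 + 7*h^2 - 6*h - 8) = (h + 2)*(h + 3)*(h^3 + 4*h^2 - h - 4) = (h + 2)*(h + 3)*(h + 4)*(h^2 - 1) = (h - 1)*(h + 2)*(h + 3)*(h + 4)*(h + 1)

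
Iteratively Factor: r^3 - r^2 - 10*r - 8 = (r + 2)*(r^2 - 3*r - 4) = (r + 1)*(r + 2)*(r - 4)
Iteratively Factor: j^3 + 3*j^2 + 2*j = (j + 1)*(j^2 + 2*j) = j*(j + 1)*(j + 2)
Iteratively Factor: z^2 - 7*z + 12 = (z - 3)*(z - 4)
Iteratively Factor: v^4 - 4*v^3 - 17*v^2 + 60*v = (v - 5)*(v^3 + v^2 - 12*v) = v*(v - 5)*(v^2 + v - 12) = v*(v - 5)*(v - 3)*(v + 4)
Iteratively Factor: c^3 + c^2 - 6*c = (c)*(c^2 + c - 6) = c*(c + 3)*(c - 2)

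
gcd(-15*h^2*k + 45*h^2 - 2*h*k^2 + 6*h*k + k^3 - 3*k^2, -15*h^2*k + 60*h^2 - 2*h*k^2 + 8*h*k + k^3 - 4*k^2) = 15*h^2 + 2*h*k - k^2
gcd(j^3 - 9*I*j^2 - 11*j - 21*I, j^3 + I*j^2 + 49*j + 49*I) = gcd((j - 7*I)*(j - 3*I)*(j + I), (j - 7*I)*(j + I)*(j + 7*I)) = j^2 - 6*I*j + 7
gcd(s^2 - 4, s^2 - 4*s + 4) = s - 2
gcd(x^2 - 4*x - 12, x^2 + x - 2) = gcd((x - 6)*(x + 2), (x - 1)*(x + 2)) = x + 2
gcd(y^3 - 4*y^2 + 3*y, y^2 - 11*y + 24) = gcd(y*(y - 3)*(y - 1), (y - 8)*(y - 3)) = y - 3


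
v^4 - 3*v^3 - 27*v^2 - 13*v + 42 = (v - 7)*(v - 1)*(v + 2)*(v + 3)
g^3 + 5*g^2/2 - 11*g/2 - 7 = (g - 2)*(g + 1)*(g + 7/2)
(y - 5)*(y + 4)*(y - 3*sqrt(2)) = y^3 - 3*sqrt(2)*y^2 - y^2 - 20*y + 3*sqrt(2)*y + 60*sqrt(2)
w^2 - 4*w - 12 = (w - 6)*(w + 2)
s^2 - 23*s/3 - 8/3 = (s - 8)*(s + 1/3)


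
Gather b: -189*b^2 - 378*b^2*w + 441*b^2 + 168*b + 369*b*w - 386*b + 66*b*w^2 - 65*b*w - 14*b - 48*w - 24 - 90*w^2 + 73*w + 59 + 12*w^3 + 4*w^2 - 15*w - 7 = b^2*(252 - 378*w) + b*(66*w^2 + 304*w - 232) + 12*w^3 - 86*w^2 + 10*w + 28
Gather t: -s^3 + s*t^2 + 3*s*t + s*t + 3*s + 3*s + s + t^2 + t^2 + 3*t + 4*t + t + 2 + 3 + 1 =-s^3 + 7*s + t^2*(s + 2) + t*(4*s + 8) + 6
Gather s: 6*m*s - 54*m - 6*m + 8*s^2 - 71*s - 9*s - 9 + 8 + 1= -60*m + 8*s^2 + s*(6*m - 80)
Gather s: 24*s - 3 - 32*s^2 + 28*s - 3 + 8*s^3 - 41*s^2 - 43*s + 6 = 8*s^3 - 73*s^2 + 9*s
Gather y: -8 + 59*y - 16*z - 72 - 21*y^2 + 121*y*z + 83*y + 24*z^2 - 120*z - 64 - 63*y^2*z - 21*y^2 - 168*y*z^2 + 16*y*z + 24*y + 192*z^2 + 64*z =y^2*(-63*z - 42) + y*(-168*z^2 + 137*z + 166) + 216*z^2 - 72*z - 144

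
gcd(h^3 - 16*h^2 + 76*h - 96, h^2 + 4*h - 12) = h - 2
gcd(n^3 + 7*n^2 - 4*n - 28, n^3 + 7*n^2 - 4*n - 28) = n^3 + 7*n^2 - 4*n - 28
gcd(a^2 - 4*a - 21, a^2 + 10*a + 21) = a + 3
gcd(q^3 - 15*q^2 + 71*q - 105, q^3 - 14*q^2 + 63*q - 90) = q^2 - 8*q + 15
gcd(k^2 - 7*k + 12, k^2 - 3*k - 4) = k - 4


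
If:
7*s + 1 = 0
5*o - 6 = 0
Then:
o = 6/5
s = -1/7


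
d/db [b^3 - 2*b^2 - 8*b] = 3*b^2 - 4*b - 8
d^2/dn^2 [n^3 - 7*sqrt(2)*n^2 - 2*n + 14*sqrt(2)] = 6*n - 14*sqrt(2)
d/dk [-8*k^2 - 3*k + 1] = -16*k - 3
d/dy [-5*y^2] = -10*y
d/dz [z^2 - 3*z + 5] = 2*z - 3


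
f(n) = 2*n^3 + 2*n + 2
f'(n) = 6*n^2 + 2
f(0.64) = 3.80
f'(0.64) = 4.46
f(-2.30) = -26.93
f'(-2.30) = 33.74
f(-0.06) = 1.88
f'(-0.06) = 2.02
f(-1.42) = -6.57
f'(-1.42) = 14.10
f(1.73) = 15.82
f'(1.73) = 19.96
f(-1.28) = -4.75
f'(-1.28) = 11.83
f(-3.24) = -72.50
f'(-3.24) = 64.99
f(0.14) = 2.29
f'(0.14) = 2.12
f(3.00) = 62.00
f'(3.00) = 56.00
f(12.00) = 3482.00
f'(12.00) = 866.00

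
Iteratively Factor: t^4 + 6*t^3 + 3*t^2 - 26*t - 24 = (t - 2)*(t^3 + 8*t^2 + 19*t + 12) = (t - 2)*(t + 4)*(t^2 + 4*t + 3) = (t - 2)*(t + 3)*(t + 4)*(t + 1)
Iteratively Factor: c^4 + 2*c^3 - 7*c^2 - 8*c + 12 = (c + 3)*(c^3 - c^2 - 4*c + 4) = (c + 2)*(c + 3)*(c^2 - 3*c + 2) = (c - 1)*(c + 2)*(c + 3)*(c - 2)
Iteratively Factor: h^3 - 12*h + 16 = (h - 2)*(h^2 + 2*h - 8) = (h - 2)*(h + 4)*(h - 2)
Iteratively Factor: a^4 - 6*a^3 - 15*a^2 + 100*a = (a - 5)*(a^3 - a^2 - 20*a) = a*(a - 5)*(a^2 - a - 20) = a*(a - 5)*(a + 4)*(a - 5)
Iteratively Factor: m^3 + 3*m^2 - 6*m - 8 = (m + 4)*(m^2 - m - 2) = (m + 1)*(m + 4)*(m - 2)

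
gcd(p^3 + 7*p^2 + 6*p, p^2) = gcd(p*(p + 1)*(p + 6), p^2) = p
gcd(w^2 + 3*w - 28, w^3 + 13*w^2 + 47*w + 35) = w + 7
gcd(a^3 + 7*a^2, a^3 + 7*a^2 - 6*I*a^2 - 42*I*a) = a^2 + 7*a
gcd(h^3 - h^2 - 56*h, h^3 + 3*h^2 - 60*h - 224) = h^2 - h - 56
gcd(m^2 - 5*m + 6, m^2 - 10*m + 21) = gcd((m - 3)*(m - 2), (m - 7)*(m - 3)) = m - 3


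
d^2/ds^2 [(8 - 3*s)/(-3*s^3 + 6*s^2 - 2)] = 6*(3*s^2*(3*s - 8)*(3*s - 4)^2 + (-9*s^2 + 12*s - (3*s - 8)*(3*s - 2))*(3*s^3 - 6*s^2 + 2))/(3*s^3 - 6*s^2 + 2)^3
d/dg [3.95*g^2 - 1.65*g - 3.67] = 7.9*g - 1.65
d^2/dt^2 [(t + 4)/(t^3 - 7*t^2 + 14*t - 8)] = 2*((t + 4)*(3*t^2 - 14*t + 14)^2 + (-3*t^2 + 14*t - (t + 4)*(3*t - 7) - 14)*(t^3 - 7*t^2 + 14*t - 8))/(t^3 - 7*t^2 + 14*t - 8)^3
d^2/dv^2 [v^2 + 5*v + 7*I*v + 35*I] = 2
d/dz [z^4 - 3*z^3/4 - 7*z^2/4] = z*(16*z^2 - 9*z - 14)/4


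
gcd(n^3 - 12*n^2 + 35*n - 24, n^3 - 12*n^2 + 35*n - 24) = n^3 - 12*n^2 + 35*n - 24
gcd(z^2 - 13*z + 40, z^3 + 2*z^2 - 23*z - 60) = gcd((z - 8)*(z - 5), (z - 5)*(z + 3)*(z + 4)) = z - 5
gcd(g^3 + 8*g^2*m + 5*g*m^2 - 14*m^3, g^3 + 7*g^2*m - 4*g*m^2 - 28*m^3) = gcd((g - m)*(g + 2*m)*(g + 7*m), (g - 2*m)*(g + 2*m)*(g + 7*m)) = g^2 + 9*g*m + 14*m^2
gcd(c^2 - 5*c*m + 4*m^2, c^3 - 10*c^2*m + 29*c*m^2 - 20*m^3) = c^2 - 5*c*m + 4*m^2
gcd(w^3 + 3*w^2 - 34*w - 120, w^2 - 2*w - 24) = w^2 - 2*w - 24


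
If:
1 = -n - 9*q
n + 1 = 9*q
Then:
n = -1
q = 0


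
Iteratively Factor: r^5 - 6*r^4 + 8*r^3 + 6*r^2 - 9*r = (r - 3)*(r^4 - 3*r^3 - r^2 + 3*r) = (r - 3)^2*(r^3 - r) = (r - 3)^2*(r + 1)*(r^2 - r) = (r - 3)^2*(r - 1)*(r + 1)*(r)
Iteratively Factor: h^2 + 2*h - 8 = (h + 4)*(h - 2)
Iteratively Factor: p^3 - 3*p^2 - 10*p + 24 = (p + 3)*(p^2 - 6*p + 8) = (p - 2)*(p + 3)*(p - 4)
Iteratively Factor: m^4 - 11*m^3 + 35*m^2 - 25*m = (m - 5)*(m^3 - 6*m^2 + 5*m) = (m - 5)^2*(m^2 - m) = m*(m - 5)^2*(m - 1)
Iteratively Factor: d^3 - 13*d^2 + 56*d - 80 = (d - 4)*(d^2 - 9*d + 20) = (d - 4)^2*(d - 5)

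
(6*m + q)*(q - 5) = 6*m*q - 30*m + q^2 - 5*q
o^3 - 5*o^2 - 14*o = o*(o - 7)*(o + 2)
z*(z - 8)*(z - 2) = z^3 - 10*z^2 + 16*z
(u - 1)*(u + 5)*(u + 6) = u^3 + 10*u^2 + 19*u - 30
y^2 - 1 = (y - 1)*(y + 1)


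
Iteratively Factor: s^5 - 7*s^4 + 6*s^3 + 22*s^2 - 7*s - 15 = (s - 5)*(s^4 - 2*s^3 - 4*s^2 + 2*s + 3) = (s - 5)*(s - 1)*(s^3 - s^2 - 5*s - 3) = (s - 5)*(s - 1)*(s + 1)*(s^2 - 2*s - 3) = (s - 5)*(s - 1)*(s + 1)^2*(s - 3)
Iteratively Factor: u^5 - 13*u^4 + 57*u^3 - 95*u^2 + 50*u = (u - 1)*(u^4 - 12*u^3 + 45*u^2 - 50*u) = (u - 5)*(u - 1)*(u^3 - 7*u^2 + 10*u) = u*(u - 5)*(u - 1)*(u^2 - 7*u + 10) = u*(u - 5)*(u - 2)*(u - 1)*(u - 5)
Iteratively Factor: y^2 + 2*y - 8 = (y - 2)*(y + 4)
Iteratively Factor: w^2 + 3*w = (w + 3)*(w)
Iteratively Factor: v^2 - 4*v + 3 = (v - 1)*(v - 3)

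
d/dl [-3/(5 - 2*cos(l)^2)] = 6*sin(2*l)/(4 - cos(2*l))^2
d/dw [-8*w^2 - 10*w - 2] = -16*w - 10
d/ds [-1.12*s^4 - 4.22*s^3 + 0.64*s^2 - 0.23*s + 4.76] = -4.48*s^3 - 12.66*s^2 + 1.28*s - 0.23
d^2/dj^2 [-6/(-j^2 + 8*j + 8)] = 12*(j^2 - 8*j - 4*(j - 4)^2 - 8)/(-j^2 + 8*j + 8)^3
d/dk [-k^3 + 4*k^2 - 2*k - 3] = -3*k^2 + 8*k - 2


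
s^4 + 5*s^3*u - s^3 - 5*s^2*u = s^2*(s - 1)*(s + 5*u)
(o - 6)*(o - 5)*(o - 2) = o^3 - 13*o^2 + 52*o - 60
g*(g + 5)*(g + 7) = g^3 + 12*g^2 + 35*g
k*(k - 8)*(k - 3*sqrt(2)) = k^3 - 8*k^2 - 3*sqrt(2)*k^2 + 24*sqrt(2)*k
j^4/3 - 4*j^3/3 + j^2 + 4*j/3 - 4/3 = (j/3 + 1/3)*(j - 2)^2*(j - 1)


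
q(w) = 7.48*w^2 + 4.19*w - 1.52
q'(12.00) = 183.71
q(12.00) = 1125.88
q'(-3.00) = -40.69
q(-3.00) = 53.23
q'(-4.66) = -65.52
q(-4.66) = 141.39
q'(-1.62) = -20.05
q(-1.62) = 11.32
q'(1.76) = 30.52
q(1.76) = 29.02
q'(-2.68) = -35.90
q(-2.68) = 40.98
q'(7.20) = 111.90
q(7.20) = 416.41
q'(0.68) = 14.36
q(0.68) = 4.79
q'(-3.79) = -52.51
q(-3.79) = 90.04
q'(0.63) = 13.61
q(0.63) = 4.09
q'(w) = 14.96*w + 4.19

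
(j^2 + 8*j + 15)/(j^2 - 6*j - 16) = (j^2 + 8*j + 15)/(j^2 - 6*j - 16)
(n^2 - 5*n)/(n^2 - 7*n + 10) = n/(n - 2)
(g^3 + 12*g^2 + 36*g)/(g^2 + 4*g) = (g^2 + 12*g + 36)/(g + 4)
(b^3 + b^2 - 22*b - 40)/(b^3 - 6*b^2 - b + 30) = (b + 4)/(b - 3)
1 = 1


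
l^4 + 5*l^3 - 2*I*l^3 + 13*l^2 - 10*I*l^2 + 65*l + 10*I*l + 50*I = (l + 5)*(l - 5*I)*(l + I)*(l + 2*I)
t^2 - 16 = (t - 4)*(t + 4)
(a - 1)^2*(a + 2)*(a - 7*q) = a^4 - 7*a^3*q - 3*a^2 + 21*a*q + 2*a - 14*q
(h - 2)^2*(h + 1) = h^3 - 3*h^2 + 4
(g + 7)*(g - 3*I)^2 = g^3 + 7*g^2 - 6*I*g^2 - 9*g - 42*I*g - 63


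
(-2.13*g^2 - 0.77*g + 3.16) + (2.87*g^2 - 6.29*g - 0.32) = 0.74*g^2 - 7.06*g + 2.84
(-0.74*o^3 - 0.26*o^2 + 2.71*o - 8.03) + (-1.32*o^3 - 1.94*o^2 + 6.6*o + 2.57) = -2.06*o^3 - 2.2*o^2 + 9.31*o - 5.46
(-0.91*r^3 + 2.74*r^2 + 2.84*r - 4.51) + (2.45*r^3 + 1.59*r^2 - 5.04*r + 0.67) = 1.54*r^3 + 4.33*r^2 - 2.2*r - 3.84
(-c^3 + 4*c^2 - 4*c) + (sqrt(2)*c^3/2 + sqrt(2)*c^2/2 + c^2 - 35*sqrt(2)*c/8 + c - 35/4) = -c^3 + sqrt(2)*c^3/2 + sqrt(2)*c^2/2 + 5*c^2 - 35*sqrt(2)*c/8 - 3*c - 35/4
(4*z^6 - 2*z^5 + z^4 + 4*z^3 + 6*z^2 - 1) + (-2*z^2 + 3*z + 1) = 4*z^6 - 2*z^5 + z^4 + 4*z^3 + 4*z^2 + 3*z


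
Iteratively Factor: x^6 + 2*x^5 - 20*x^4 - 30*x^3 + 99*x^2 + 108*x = (x)*(x^5 + 2*x^4 - 20*x^3 - 30*x^2 + 99*x + 108) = x*(x - 3)*(x^4 + 5*x^3 - 5*x^2 - 45*x - 36) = x*(x - 3)*(x + 4)*(x^3 + x^2 - 9*x - 9) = x*(x - 3)*(x + 3)*(x + 4)*(x^2 - 2*x - 3) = x*(x - 3)*(x + 1)*(x + 3)*(x + 4)*(x - 3)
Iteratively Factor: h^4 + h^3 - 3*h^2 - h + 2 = (h - 1)*(h^3 + 2*h^2 - h - 2) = (h - 1)^2*(h^2 + 3*h + 2) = (h - 1)^2*(h + 1)*(h + 2)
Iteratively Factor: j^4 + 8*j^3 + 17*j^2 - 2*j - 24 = (j + 4)*(j^3 + 4*j^2 + j - 6) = (j + 3)*(j + 4)*(j^2 + j - 2) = (j - 1)*(j + 3)*(j + 4)*(j + 2)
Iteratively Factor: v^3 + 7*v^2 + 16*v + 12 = (v + 2)*(v^2 + 5*v + 6) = (v + 2)^2*(v + 3)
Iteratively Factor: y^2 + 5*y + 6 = (y + 3)*(y + 2)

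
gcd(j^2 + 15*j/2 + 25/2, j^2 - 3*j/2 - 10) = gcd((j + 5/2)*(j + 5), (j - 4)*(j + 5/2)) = j + 5/2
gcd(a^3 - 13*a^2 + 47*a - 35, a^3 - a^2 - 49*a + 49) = a^2 - 8*a + 7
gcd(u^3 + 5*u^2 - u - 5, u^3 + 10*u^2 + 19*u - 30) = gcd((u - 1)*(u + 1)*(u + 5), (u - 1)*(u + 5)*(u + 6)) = u^2 + 4*u - 5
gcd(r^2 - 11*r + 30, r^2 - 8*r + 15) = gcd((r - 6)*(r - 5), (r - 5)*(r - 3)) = r - 5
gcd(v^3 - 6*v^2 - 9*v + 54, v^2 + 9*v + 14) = 1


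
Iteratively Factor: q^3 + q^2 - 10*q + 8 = (q + 4)*(q^2 - 3*q + 2) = (q - 2)*(q + 4)*(q - 1)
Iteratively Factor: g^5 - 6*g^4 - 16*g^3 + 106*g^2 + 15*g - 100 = (g + 1)*(g^4 - 7*g^3 - 9*g^2 + 115*g - 100) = (g - 5)*(g + 1)*(g^3 - 2*g^2 - 19*g + 20) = (g - 5)*(g + 1)*(g + 4)*(g^2 - 6*g + 5) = (g - 5)^2*(g + 1)*(g + 4)*(g - 1)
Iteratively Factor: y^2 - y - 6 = (y + 2)*(y - 3)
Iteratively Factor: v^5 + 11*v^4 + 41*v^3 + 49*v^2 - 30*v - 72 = (v + 4)*(v^4 + 7*v^3 + 13*v^2 - 3*v - 18) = (v + 3)*(v + 4)*(v^3 + 4*v^2 + v - 6) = (v + 2)*(v + 3)*(v + 4)*(v^2 + 2*v - 3) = (v + 2)*(v + 3)^2*(v + 4)*(v - 1)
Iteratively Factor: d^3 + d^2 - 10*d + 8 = (d - 2)*(d^2 + 3*d - 4) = (d - 2)*(d + 4)*(d - 1)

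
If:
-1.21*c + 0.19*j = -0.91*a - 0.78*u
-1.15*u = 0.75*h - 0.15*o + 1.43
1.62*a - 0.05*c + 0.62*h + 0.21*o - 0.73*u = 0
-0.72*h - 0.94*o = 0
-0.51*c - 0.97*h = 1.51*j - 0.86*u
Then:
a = 0.872142493747721*u + 0.484171109543487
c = 1.44733069656514*u + 0.504167319442679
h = -1.32964329643296*u - 1.65338253382534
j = 0.934844597544206*u + 0.891824983374047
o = 1.01845018450184*u + 1.26642066420664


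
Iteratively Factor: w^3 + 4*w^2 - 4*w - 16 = (w + 2)*(w^2 + 2*w - 8) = (w + 2)*(w + 4)*(w - 2)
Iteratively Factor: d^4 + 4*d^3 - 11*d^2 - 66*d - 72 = (d + 3)*(d^3 + d^2 - 14*d - 24) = (d - 4)*(d + 3)*(d^2 + 5*d + 6) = (d - 4)*(d + 3)^2*(d + 2)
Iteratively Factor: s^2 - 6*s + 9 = (s - 3)*(s - 3)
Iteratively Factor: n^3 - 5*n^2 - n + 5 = (n - 5)*(n^2 - 1) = (n - 5)*(n + 1)*(n - 1)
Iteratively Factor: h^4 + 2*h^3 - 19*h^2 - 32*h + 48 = (h - 1)*(h^3 + 3*h^2 - 16*h - 48) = (h - 4)*(h - 1)*(h^2 + 7*h + 12) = (h - 4)*(h - 1)*(h + 4)*(h + 3)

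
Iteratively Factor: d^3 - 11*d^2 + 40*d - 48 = (d - 4)*(d^2 - 7*d + 12) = (d - 4)^2*(d - 3)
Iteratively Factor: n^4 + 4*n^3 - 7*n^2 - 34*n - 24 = (n + 4)*(n^3 - 7*n - 6) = (n + 1)*(n + 4)*(n^2 - n - 6) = (n + 1)*(n + 2)*(n + 4)*(n - 3)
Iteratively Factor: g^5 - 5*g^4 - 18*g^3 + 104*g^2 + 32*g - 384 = (g - 3)*(g^4 - 2*g^3 - 24*g^2 + 32*g + 128) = (g - 3)*(g + 2)*(g^3 - 4*g^2 - 16*g + 64) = (g - 4)*(g - 3)*(g + 2)*(g^2 - 16) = (g - 4)^2*(g - 3)*(g + 2)*(g + 4)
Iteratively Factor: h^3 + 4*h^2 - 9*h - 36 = (h + 3)*(h^2 + h - 12) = (h - 3)*(h + 3)*(h + 4)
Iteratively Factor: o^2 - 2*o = (o)*(o - 2)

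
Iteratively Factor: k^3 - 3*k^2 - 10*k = (k)*(k^2 - 3*k - 10) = k*(k + 2)*(k - 5)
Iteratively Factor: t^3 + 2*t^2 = (t)*(t^2 + 2*t) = t*(t + 2)*(t)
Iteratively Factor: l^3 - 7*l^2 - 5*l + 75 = (l - 5)*(l^2 - 2*l - 15) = (l - 5)*(l + 3)*(l - 5)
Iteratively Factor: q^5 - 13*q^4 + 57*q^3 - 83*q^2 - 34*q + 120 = (q - 4)*(q^4 - 9*q^3 + 21*q^2 + q - 30) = (q - 4)*(q - 2)*(q^3 - 7*q^2 + 7*q + 15) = (q - 4)*(q - 3)*(q - 2)*(q^2 - 4*q - 5) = (q - 4)*(q - 3)*(q - 2)*(q + 1)*(q - 5)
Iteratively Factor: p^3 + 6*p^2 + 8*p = (p + 4)*(p^2 + 2*p) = (p + 2)*(p + 4)*(p)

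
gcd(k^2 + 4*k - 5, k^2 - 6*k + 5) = k - 1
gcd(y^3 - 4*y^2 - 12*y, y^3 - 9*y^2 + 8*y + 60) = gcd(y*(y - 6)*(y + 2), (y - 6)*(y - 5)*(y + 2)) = y^2 - 4*y - 12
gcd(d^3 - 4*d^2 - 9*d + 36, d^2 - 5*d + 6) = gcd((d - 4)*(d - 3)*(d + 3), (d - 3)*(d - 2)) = d - 3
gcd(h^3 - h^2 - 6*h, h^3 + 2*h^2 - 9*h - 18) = h^2 - h - 6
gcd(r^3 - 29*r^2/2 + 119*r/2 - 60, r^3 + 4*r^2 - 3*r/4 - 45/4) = r - 3/2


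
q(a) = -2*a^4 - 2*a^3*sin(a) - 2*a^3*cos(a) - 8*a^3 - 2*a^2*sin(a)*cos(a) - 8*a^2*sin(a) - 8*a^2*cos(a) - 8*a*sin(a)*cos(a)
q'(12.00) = -24103.02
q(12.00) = -56538.08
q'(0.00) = 0.00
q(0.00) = 0.00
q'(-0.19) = 3.79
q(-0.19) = -0.43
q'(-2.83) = 11.04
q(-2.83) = 78.55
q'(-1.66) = -59.88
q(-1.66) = 36.09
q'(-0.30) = 3.79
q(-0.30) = -0.87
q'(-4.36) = 162.30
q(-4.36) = -50.54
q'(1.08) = -65.08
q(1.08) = -33.40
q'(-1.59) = -58.62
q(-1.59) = 31.94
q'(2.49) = -144.86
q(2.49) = -169.62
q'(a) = 2*a^3*sin(a) - 2*a^3*cos(a) - 8*a^3 + 2*a^2*sin(a)^2 + 2*a^2*sin(a) - 2*a^2*cos(a)^2 - 14*a^2*cos(a) - 24*a^2 + 8*a*sin(a)^2 - 4*a*sin(a)*cos(a) - 16*a*sin(a) - 8*a*cos(a)^2 - 16*a*cos(a) - 8*sin(a)*cos(a)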